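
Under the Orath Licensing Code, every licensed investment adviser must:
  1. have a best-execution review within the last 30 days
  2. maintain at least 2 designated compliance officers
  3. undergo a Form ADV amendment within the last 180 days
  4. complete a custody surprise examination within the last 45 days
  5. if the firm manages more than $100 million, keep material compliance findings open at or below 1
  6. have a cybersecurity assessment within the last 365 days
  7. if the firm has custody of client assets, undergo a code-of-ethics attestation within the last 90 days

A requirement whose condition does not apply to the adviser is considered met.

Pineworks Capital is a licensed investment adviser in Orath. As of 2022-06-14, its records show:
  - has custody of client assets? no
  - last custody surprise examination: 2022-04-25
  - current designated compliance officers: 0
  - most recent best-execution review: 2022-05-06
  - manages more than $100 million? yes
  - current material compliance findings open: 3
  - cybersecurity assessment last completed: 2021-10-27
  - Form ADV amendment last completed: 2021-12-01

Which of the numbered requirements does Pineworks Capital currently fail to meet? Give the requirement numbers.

1, 2, 3, 4, 5

1. best-execution review 39 days ago vs limit 30 → not met
2. designated compliance officers 0 < 2 → not met
3. Form ADV amendment 195 days ago vs limit 180 → not met
4. custody surprise examination 50 days ago vs limit 45 → not met
5. condition 'manages more than $100 million' holds; material compliance findings open 3 > 1 → not met
6. cybersecurity assessment 230 days ago vs limit 365 → met
7. condition 'has custody of client assets' does not hold → requirement n/a → met
Not met: 1, 2, 3, 4, 5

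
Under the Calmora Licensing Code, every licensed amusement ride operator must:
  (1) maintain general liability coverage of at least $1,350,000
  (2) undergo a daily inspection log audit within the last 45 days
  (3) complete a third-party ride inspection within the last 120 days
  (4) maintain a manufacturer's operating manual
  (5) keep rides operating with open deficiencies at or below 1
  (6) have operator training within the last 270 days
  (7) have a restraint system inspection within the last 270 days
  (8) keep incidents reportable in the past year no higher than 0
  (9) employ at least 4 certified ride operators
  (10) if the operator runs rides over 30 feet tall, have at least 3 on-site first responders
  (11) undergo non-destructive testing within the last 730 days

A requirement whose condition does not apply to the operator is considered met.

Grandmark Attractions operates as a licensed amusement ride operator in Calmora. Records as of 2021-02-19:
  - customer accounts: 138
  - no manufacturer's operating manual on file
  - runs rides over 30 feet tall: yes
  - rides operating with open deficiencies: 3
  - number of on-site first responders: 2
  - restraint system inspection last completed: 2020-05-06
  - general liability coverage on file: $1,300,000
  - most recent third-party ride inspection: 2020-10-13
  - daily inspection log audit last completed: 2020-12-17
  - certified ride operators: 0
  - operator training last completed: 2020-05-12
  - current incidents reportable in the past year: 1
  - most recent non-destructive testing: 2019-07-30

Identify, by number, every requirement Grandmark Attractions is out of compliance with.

1. general liability coverage $1,300,000 < $1,350,000 → not met
2. daily inspection log audit 64 days ago vs limit 45 → not met
3. third-party ride inspection 129 days ago vs limit 120 → not met
4. manufacturer's operating manual absent → not met
5. rides operating with open deficiencies 3 > 1 → not met
6. operator training 283 days ago vs limit 270 → not met
7. restraint system inspection 289 days ago vs limit 270 → not met
8. incidents reportable in the past year 1 > 0 → not met
9. certified ride operators 0 < 4 → not met
10. condition 'runs rides over 30 feet tall' holds; on-site first responders 2 < 3 → not met
11. non-destructive testing 570 days ago vs limit 730 → met
Not met: 1, 2, 3, 4, 5, 6, 7, 8, 9, 10

1, 2, 3, 4, 5, 6, 7, 8, 9, 10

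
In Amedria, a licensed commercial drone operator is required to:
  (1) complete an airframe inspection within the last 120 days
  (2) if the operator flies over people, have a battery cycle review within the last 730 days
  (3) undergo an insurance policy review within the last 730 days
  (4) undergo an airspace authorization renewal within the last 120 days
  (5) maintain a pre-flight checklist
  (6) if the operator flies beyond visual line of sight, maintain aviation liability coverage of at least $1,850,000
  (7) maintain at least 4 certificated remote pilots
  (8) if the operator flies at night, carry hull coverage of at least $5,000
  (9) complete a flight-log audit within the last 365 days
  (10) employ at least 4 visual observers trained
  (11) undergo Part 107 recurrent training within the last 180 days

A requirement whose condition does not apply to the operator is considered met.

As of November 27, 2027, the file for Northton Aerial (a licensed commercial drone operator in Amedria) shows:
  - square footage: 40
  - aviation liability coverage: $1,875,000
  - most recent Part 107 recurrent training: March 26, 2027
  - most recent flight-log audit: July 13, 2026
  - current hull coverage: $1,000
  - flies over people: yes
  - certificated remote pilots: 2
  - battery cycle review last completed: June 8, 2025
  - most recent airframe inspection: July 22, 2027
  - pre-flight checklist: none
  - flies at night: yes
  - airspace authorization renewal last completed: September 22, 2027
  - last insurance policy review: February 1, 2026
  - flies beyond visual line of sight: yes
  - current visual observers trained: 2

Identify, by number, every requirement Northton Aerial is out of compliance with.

1, 2, 5, 7, 8, 9, 10, 11

1. airframe inspection 128 days ago vs limit 120 → not met
2. condition 'flies over people' holds; battery cycle review 902 days ago vs limit 730 → not met
3. insurance policy review 664 days ago vs limit 730 → met
4. airspace authorization renewal 66 days ago vs limit 120 → met
5. pre-flight checklist absent → not met
6. condition 'flies beyond visual line of sight' holds; aviation liability coverage $1,875,000 ≥ $1,850,000 → met
7. certificated remote pilots 2 < 4 → not met
8. condition 'flies at night' holds; hull coverage $1,000 < $5,000 → not met
9. flight-log audit 502 days ago vs limit 365 → not met
10. visual observers trained 2 < 4 → not met
11. Part 107 recurrent training 246 days ago vs limit 180 → not met
Not met: 1, 2, 5, 7, 8, 9, 10, 11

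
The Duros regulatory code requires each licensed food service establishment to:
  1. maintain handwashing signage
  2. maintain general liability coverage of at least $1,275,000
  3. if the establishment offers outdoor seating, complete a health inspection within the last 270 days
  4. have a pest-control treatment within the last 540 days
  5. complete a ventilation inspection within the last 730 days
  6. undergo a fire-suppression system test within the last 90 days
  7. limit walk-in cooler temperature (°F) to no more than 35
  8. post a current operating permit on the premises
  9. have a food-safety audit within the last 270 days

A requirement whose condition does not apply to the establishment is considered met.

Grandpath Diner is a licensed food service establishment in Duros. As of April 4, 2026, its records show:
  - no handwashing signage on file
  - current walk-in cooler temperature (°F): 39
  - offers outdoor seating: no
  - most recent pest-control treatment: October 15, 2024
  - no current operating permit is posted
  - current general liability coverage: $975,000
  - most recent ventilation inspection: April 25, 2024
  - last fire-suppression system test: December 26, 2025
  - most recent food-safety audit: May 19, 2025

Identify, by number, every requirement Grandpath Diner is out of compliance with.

1. handwashing signage absent → not met
2. general liability coverage $975,000 < $1,275,000 → not met
3. condition 'offers outdoor seating' does not hold → requirement n/a → met
4. pest-control treatment 536 days ago vs limit 540 → met
5. ventilation inspection 709 days ago vs limit 730 → met
6. fire-suppression system test 99 days ago vs limit 90 → not met
7. walk-in cooler temperature (°F) 39 > 35 → not met
8. current operating permit absent → not met
9. food-safety audit 320 days ago vs limit 270 → not met
Not met: 1, 2, 6, 7, 8, 9

1, 2, 6, 7, 8, 9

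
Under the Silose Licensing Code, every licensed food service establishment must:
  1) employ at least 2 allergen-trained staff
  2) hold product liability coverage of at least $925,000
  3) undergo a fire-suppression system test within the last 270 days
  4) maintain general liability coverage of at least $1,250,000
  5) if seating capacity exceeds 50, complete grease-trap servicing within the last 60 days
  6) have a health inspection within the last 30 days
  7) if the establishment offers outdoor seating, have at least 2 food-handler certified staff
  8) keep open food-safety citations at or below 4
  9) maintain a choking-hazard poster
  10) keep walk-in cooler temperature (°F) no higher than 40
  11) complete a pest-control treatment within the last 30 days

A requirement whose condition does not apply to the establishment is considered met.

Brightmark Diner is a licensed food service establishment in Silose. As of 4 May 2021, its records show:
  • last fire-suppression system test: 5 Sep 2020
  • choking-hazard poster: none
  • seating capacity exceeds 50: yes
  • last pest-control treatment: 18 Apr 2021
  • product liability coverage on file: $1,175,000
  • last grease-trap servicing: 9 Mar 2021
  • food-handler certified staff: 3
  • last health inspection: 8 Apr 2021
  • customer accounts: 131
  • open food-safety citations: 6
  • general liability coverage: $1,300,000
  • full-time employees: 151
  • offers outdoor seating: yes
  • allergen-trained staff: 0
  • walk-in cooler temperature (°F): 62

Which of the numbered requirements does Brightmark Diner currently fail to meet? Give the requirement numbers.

1. allergen-trained staff 0 < 2 → not met
2. product liability coverage $1,175,000 ≥ $925,000 → met
3. fire-suppression system test 241 days ago vs limit 270 → met
4. general liability coverage $1,300,000 ≥ $1,250,000 → met
5. condition 'seating capacity exceeds 50' holds; grease-trap servicing 56 days ago vs limit 60 → met
6. health inspection 26 days ago vs limit 30 → met
7. condition 'offers outdoor seating' holds; food-handler certified staff 3 ≥ 2 → met
8. open food-safety citations 6 > 4 → not met
9. choking-hazard poster absent → not met
10. walk-in cooler temperature (°F) 62 > 40 → not met
11. pest-control treatment 16 days ago vs limit 30 → met
Not met: 1, 8, 9, 10

1, 8, 9, 10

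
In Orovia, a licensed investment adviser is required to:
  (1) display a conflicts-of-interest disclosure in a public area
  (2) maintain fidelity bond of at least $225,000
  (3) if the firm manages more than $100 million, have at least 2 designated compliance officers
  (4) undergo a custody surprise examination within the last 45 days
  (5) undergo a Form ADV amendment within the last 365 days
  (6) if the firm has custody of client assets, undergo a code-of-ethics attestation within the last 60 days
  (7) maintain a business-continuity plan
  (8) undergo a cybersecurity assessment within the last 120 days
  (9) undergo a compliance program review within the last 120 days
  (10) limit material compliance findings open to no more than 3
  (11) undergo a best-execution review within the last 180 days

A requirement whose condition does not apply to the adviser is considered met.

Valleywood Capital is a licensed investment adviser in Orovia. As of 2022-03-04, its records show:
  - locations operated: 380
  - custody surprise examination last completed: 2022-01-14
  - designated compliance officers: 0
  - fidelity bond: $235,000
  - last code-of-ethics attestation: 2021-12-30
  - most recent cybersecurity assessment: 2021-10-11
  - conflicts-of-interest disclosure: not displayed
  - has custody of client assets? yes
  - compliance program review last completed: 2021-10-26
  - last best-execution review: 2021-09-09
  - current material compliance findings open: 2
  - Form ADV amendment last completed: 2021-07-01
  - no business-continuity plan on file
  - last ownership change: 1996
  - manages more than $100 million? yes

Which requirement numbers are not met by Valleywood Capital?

1, 3, 4, 6, 7, 8, 9

1. conflicts-of-interest disclosure absent → not met
2. fidelity bond $235,000 ≥ $225,000 → met
3. condition 'manages more than $100 million' holds; designated compliance officers 0 < 2 → not met
4. custody surprise examination 49 days ago vs limit 45 → not met
5. Form ADV amendment 246 days ago vs limit 365 → met
6. condition 'has custody of client assets' holds; code-of-ethics attestation 64 days ago vs limit 60 → not met
7. business-continuity plan absent → not met
8. cybersecurity assessment 144 days ago vs limit 120 → not met
9. compliance program review 129 days ago vs limit 120 → not met
10. material compliance findings open 2 ≤ 3 → met
11. best-execution review 176 days ago vs limit 180 → met
Not met: 1, 3, 4, 6, 7, 8, 9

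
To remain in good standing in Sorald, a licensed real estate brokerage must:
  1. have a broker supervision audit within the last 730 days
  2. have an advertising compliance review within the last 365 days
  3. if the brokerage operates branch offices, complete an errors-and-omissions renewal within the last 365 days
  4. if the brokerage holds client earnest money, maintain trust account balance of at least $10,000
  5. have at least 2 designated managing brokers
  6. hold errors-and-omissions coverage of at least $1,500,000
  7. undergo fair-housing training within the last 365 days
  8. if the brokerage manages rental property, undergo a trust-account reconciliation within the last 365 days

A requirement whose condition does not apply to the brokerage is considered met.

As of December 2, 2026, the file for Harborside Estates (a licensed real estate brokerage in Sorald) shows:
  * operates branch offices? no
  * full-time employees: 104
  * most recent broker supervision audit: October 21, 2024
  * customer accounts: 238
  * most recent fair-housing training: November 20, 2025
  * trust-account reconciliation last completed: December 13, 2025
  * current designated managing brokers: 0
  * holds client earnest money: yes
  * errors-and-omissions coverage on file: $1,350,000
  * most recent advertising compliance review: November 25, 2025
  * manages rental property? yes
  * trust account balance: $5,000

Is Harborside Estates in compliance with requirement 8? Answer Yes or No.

8. condition 'manages rental property' holds; trust-account reconciliation 354 days ago vs limit 365 → met

Yes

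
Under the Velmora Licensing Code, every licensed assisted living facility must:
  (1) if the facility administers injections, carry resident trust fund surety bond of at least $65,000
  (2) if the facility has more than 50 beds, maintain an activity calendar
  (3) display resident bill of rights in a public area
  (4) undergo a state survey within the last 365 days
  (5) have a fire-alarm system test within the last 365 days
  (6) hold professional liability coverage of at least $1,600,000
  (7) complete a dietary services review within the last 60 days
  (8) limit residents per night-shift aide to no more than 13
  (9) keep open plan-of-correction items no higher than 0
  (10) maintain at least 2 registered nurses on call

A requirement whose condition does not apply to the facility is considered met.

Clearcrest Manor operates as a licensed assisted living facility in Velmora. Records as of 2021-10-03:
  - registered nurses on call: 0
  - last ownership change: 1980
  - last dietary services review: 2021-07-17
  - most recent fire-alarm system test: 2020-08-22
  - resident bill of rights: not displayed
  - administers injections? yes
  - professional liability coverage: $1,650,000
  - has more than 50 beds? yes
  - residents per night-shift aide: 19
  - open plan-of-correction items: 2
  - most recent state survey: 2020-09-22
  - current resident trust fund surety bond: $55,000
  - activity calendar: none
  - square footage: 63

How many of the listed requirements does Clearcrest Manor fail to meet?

9

1. condition 'administers injections' holds; resident trust fund surety bond $55,000 < $65,000 → not met
2. condition 'has more than 50 beds' holds; activity calendar absent → not met
3. resident bill of rights absent → not met
4. state survey 376 days ago vs limit 365 → not met
5. fire-alarm system test 407 days ago vs limit 365 → not met
6. professional liability coverage $1,650,000 ≥ $1,600,000 → met
7. dietary services review 78 days ago vs limit 60 → not met
8. residents per night-shift aide 19 > 13 → not met
9. open plan-of-correction items 2 > 0 → not met
10. registered nurses on call 0 < 2 → not met
Not met: 9 of 10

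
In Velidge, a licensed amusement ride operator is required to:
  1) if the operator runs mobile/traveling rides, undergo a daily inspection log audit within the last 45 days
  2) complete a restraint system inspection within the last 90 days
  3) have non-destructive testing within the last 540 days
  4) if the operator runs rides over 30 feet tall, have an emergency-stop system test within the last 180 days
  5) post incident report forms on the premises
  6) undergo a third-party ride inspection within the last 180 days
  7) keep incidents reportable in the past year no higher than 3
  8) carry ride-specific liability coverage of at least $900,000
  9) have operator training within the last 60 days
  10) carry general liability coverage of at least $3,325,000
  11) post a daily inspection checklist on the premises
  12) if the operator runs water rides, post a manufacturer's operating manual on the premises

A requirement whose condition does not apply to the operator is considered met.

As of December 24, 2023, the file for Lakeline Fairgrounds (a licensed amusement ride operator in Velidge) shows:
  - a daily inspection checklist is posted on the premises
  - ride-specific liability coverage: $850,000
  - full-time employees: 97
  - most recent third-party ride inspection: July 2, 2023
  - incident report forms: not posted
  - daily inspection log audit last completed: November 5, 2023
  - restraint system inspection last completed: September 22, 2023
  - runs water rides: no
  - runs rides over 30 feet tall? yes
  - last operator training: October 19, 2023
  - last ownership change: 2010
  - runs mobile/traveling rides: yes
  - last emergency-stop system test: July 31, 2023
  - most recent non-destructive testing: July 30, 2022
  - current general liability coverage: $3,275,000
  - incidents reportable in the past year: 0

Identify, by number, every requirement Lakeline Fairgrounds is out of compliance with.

1, 2, 5, 8, 9, 10

1. condition 'runs mobile/traveling rides' holds; daily inspection log audit 49 days ago vs limit 45 → not met
2. restraint system inspection 93 days ago vs limit 90 → not met
3. non-destructive testing 512 days ago vs limit 540 → met
4. condition 'runs rides over 30 feet tall' holds; emergency-stop system test 146 days ago vs limit 180 → met
5. incident report forms absent → not met
6. third-party ride inspection 175 days ago vs limit 180 → met
7. incidents reportable in the past year 0 ≤ 3 → met
8. ride-specific liability coverage $850,000 < $900,000 → not met
9. operator training 66 days ago vs limit 60 → not met
10. general liability coverage $3,275,000 < $3,325,000 → not met
11. daily inspection checklist present → met
12. condition 'runs water rides' does not hold → requirement n/a → met
Not met: 1, 2, 5, 8, 9, 10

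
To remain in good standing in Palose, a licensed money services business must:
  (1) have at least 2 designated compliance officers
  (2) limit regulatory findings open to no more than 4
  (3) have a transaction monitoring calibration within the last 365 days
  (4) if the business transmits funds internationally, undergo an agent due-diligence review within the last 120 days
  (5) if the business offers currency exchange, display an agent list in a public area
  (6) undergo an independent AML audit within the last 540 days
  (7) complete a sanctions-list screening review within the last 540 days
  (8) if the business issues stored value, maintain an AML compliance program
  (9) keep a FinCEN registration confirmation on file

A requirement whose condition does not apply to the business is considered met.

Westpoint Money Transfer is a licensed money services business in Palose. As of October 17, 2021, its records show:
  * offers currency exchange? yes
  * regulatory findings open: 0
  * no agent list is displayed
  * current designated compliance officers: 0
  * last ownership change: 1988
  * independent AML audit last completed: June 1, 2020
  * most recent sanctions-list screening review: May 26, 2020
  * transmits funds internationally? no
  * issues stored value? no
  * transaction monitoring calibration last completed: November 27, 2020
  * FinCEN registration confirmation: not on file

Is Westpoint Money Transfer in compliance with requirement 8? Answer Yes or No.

8. condition 'issues stored value' does not hold → requirement n/a → met

Yes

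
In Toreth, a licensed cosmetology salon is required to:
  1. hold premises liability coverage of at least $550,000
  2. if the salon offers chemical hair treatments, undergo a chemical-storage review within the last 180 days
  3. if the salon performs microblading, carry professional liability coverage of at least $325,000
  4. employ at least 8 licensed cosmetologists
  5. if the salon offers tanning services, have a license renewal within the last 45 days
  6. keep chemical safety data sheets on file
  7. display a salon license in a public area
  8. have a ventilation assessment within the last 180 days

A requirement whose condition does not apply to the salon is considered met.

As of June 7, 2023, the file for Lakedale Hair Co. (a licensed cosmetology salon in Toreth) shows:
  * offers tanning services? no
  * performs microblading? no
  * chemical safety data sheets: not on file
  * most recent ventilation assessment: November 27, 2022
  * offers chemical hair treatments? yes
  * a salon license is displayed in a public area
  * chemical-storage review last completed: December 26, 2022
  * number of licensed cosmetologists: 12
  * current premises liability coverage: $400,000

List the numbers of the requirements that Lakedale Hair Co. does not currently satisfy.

1. premises liability coverage $400,000 < $550,000 → not met
2. condition 'offers chemical hair treatments' holds; chemical-storage review 163 days ago vs limit 180 → met
3. condition 'performs microblading' does not hold → requirement n/a → met
4. licensed cosmetologists 12 ≥ 8 → met
5. condition 'offers tanning services' does not hold → requirement n/a → met
6. chemical safety data sheets absent → not met
7. salon license present → met
8. ventilation assessment 192 days ago vs limit 180 → not met
Not met: 1, 6, 8

1, 6, 8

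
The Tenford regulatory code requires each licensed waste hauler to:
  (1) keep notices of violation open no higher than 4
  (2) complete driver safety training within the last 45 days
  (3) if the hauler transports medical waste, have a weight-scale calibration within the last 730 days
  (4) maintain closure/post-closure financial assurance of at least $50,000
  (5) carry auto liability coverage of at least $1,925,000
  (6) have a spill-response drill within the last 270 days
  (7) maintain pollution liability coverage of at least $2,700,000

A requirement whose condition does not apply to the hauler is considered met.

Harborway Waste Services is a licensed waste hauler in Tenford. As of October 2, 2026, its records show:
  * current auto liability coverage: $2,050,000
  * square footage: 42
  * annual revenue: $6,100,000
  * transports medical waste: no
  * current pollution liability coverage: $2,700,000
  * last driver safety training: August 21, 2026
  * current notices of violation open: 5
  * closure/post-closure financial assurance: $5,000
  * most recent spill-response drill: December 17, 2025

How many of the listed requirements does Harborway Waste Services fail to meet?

3

1. notices of violation open 5 > 4 → not met
2. driver safety training 42 days ago vs limit 45 → met
3. condition 'transports medical waste' does not hold → requirement n/a → met
4. closure/post-closure financial assurance $5,000 < $50,000 → not met
5. auto liability coverage $2,050,000 ≥ $1,925,000 → met
6. spill-response drill 289 days ago vs limit 270 → not met
7. pollution liability coverage $2,700,000 ≥ $2,700,000 → met
Not met: 3 of 7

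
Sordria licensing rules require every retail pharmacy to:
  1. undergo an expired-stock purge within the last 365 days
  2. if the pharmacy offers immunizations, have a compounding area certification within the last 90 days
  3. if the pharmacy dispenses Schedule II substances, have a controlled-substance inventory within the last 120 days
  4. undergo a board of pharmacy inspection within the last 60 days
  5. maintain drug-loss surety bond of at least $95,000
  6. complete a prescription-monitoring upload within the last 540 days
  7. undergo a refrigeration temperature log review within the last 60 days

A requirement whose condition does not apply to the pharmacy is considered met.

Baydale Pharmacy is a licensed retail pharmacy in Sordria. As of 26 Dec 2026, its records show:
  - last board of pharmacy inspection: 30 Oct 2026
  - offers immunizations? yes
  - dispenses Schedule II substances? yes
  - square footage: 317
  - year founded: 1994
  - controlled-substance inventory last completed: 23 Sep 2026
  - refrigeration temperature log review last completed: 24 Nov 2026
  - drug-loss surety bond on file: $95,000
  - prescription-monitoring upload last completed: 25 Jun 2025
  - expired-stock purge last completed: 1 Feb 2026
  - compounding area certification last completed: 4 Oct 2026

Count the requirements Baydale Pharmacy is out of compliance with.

1

1. expired-stock purge 328 days ago vs limit 365 → met
2. condition 'offers immunizations' holds; compounding area certification 83 days ago vs limit 90 → met
3. condition 'dispenses Schedule II substances' holds; controlled-substance inventory 94 days ago vs limit 120 → met
4. board of pharmacy inspection 57 days ago vs limit 60 → met
5. drug-loss surety bond $95,000 ≥ $95,000 → met
6. prescription-monitoring upload 549 days ago vs limit 540 → not met
7. refrigeration temperature log review 32 days ago vs limit 60 → met
Not met: 1 of 7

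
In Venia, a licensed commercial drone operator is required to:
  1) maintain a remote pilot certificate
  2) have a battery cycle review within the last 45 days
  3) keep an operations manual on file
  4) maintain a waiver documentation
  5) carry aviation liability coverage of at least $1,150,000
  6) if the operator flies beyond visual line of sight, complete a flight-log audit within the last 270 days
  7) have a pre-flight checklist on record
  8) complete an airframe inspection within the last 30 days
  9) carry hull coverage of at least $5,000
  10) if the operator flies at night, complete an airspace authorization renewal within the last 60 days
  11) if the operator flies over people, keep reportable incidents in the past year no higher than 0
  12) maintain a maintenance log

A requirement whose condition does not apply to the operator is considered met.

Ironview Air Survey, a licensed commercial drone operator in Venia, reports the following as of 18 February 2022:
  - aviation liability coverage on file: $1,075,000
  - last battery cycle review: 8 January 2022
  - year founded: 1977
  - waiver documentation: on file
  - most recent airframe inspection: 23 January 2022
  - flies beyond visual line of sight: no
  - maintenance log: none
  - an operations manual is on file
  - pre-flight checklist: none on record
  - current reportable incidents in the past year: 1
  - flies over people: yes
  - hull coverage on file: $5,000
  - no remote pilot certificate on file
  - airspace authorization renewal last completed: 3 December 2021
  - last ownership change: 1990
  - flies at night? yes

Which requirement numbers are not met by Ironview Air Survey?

1. remote pilot certificate absent → not met
2. battery cycle review 41 days ago vs limit 45 → met
3. operations manual present → met
4. waiver documentation present → met
5. aviation liability coverage $1,075,000 < $1,150,000 → not met
6. condition 'flies beyond visual line of sight' does not hold → requirement n/a → met
7. pre-flight checklist absent → not met
8. airframe inspection 26 days ago vs limit 30 → met
9. hull coverage $5,000 ≥ $5,000 → met
10. condition 'flies at night' holds; airspace authorization renewal 77 days ago vs limit 60 → not met
11. condition 'flies over people' holds; reportable incidents in the past year 1 > 0 → not met
12. maintenance log absent → not met
Not met: 1, 5, 7, 10, 11, 12

1, 5, 7, 10, 11, 12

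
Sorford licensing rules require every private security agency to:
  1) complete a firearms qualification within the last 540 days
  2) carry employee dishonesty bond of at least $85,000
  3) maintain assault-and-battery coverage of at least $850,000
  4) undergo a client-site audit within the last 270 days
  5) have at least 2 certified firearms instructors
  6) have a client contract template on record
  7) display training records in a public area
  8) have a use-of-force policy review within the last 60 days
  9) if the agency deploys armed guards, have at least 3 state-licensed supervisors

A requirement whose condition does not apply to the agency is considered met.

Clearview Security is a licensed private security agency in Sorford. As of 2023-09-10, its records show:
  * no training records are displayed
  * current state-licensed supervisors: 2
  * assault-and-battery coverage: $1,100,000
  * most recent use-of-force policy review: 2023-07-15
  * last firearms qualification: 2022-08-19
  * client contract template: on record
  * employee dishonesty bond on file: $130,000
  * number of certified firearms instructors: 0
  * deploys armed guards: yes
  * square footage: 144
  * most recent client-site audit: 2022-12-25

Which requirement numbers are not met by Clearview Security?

5, 7, 9

1. firearms qualification 387 days ago vs limit 540 → met
2. employee dishonesty bond $130,000 ≥ $85,000 → met
3. assault-and-battery coverage $1,100,000 ≥ $850,000 → met
4. client-site audit 259 days ago vs limit 270 → met
5. certified firearms instructors 0 < 2 → not met
6. client contract template present → met
7. training records absent → not met
8. use-of-force policy review 57 days ago vs limit 60 → met
9. condition 'deploys armed guards' holds; state-licensed supervisors 2 < 3 → not met
Not met: 5, 7, 9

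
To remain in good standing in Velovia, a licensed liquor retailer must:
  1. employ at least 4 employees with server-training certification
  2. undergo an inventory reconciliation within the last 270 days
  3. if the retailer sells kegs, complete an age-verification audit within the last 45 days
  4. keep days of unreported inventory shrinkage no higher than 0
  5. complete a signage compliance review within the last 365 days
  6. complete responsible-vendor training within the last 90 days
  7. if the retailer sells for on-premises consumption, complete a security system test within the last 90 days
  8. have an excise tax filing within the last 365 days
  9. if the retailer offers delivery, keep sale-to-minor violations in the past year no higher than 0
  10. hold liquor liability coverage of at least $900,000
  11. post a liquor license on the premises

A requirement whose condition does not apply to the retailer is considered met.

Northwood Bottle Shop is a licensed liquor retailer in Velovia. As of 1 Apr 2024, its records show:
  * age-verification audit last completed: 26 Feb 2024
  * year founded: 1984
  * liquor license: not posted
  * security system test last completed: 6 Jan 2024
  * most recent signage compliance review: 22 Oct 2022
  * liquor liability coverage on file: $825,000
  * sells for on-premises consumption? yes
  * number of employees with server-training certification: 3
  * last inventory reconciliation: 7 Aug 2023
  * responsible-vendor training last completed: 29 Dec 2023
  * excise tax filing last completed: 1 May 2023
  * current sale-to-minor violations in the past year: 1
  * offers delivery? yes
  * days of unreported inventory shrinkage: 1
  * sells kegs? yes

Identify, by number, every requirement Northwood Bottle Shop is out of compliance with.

1. employees with server-training certification 3 < 4 → not met
2. inventory reconciliation 238 days ago vs limit 270 → met
3. condition 'sells kegs' holds; age-verification audit 35 days ago vs limit 45 → met
4. days of unreported inventory shrinkage 1 > 0 → not met
5. signage compliance review 527 days ago vs limit 365 → not met
6. responsible-vendor training 94 days ago vs limit 90 → not met
7. condition 'sells for on-premises consumption' holds; security system test 86 days ago vs limit 90 → met
8. excise tax filing 336 days ago vs limit 365 → met
9. condition 'offers delivery' holds; sale-to-minor violations in the past year 1 > 0 → not met
10. liquor liability coverage $825,000 < $900,000 → not met
11. liquor license absent → not met
Not met: 1, 4, 5, 6, 9, 10, 11

1, 4, 5, 6, 9, 10, 11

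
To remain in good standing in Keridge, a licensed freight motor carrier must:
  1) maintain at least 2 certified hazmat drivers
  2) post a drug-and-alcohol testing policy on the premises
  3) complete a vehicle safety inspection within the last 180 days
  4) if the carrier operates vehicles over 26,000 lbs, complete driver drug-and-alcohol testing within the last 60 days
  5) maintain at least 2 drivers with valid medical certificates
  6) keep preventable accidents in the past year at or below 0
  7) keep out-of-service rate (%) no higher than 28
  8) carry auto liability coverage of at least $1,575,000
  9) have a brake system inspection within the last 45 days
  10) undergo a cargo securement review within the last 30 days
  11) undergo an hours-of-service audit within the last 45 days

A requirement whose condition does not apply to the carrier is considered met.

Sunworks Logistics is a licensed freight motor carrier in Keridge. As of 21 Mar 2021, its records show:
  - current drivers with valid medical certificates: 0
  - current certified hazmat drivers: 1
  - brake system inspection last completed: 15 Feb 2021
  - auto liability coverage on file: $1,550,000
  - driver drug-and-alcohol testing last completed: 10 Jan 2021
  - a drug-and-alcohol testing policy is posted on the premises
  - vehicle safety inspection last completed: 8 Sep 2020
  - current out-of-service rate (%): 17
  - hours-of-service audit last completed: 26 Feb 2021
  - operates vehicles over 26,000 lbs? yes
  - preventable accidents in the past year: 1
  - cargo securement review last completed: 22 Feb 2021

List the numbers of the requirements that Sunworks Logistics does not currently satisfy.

1. certified hazmat drivers 1 < 2 → not met
2. drug-and-alcohol testing policy present → met
3. vehicle safety inspection 194 days ago vs limit 180 → not met
4. condition 'operates vehicles over 26,000 lbs' holds; driver drug-and-alcohol testing 70 days ago vs limit 60 → not met
5. drivers with valid medical certificates 0 < 2 → not met
6. preventable accidents in the past year 1 > 0 → not met
7. out-of-service rate (%) 17 ≤ 28 → met
8. auto liability coverage $1,550,000 < $1,575,000 → not met
9. brake system inspection 34 days ago vs limit 45 → met
10. cargo securement review 27 days ago vs limit 30 → met
11. hours-of-service audit 23 days ago vs limit 45 → met
Not met: 1, 3, 4, 5, 6, 8

1, 3, 4, 5, 6, 8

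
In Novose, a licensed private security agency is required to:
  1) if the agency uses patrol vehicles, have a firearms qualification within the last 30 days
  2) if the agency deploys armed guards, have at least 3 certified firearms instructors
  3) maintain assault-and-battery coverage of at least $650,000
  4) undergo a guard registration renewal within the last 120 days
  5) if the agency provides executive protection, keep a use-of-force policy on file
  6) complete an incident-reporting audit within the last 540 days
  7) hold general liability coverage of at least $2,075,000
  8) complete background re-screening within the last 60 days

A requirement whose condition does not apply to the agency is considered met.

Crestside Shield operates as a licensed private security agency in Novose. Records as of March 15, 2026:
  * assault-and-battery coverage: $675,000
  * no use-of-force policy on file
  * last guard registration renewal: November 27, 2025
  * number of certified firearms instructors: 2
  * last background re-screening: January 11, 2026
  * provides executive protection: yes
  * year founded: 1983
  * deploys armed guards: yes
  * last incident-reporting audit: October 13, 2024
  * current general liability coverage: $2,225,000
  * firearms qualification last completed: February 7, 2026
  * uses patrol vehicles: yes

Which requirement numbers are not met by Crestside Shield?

1. condition 'uses patrol vehicles' holds; firearms qualification 36 days ago vs limit 30 → not met
2. condition 'deploys armed guards' holds; certified firearms instructors 2 < 3 → not met
3. assault-and-battery coverage $675,000 ≥ $650,000 → met
4. guard registration renewal 108 days ago vs limit 120 → met
5. condition 'provides executive protection' holds; use-of-force policy absent → not met
6. incident-reporting audit 518 days ago vs limit 540 → met
7. general liability coverage $2,225,000 ≥ $2,075,000 → met
8. background re-screening 63 days ago vs limit 60 → not met
Not met: 1, 2, 5, 8

1, 2, 5, 8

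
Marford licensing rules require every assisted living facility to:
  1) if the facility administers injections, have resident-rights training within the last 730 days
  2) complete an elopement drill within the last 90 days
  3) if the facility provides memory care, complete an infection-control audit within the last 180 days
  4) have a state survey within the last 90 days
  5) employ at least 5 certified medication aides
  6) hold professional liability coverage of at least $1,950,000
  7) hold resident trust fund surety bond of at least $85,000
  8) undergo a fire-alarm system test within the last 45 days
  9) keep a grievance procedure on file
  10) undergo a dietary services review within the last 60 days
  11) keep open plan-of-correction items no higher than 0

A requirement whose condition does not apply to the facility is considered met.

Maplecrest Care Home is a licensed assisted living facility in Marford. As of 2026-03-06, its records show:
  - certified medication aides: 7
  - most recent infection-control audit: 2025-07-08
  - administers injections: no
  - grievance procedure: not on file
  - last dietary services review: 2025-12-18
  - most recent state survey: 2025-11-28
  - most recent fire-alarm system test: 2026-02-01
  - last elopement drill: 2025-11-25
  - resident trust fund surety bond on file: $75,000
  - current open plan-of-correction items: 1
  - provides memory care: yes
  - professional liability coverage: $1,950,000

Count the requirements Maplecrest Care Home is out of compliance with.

7

1. condition 'administers injections' does not hold → requirement n/a → met
2. elopement drill 101 days ago vs limit 90 → not met
3. condition 'provides memory care' holds; infection-control audit 241 days ago vs limit 180 → not met
4. state survey 98 days ago vs limit 90 → not met
5. certified medication aides 7 ≥ 5 → met
6. professional liability coverage $1,950,000 ≥ $1,950,000 → met
7. resident trust fund surety bond $75,000 < $85,000 → not met
8. fire-alarm system test 33 days ago vs limit 45 → met
9. grievance procedure absent → not met
10. dietary services review 78 days ago vs limit 60 → not met
11. open plan-of-correction items 1 > 0 → not met
Not met: 7 of 11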